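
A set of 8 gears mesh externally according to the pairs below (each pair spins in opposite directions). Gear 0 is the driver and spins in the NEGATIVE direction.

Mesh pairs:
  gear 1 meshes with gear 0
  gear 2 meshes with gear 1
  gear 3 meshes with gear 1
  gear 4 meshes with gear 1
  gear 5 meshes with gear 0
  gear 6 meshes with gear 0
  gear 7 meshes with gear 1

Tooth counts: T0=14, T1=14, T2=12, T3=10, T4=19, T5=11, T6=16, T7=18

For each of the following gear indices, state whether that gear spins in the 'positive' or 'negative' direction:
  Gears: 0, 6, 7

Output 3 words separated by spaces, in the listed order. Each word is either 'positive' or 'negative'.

Gear 0 (driver): negative (depth 0)
  gear 1: meshes with gear 0 -> depth 1 -> positive (opposite of gear 0)
  gear 2: meshes with gear 1 -> depth 2 -> negative (opposite of gear 1)
  gear 3: meshes with gear 1 -> depth 2 -> negative (opposite of gear 1)
  gear 4: meshes with gear 1 -> depth 2 -> negative (opposite of gear 1)
  gear 5: meshes with gear 0 -> depth 1 -> positive (opposite of gear 0)
  gear 6: meshes with gear 0 -> depth 1 -> positive (opposite of gear 0)
  gear 7: meshes with gear 1 -> depth 2 -> negative (opposite of gear 1)
Queried indices 0, 6, 7 -> negative, positive, negative

Answer: negative positive negative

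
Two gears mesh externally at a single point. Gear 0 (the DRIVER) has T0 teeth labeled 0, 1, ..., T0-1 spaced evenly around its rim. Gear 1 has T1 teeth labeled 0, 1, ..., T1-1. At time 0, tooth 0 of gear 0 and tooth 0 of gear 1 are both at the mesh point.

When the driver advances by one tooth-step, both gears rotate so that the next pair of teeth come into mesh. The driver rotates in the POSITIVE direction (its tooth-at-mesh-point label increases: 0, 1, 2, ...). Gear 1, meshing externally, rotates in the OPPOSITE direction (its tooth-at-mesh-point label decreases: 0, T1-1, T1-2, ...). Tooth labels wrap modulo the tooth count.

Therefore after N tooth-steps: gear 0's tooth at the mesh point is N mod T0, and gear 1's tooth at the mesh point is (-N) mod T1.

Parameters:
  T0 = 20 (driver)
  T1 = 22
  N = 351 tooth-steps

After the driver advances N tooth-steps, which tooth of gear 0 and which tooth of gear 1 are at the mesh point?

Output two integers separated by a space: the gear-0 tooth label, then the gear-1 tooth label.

Gear 0 (driver, T0=20): tooth at mesh = N mod T0
  351 = 17 * 20 + 11, so 351 mod 20 = 11
  gear 0 tooth = 11
Gear 1 (driven, T1=22): tooth at mesh = (-N) mod T1
  351 = 15 * 22 + 21, so 351 mod 22 = 21
  (-351) mod 22 = (-21) mod 22 = 22 - 21 = 1
Mesh after 351 steps: gear-0 tooth 11 meets gear-1 tooth 1

Answer: 11 1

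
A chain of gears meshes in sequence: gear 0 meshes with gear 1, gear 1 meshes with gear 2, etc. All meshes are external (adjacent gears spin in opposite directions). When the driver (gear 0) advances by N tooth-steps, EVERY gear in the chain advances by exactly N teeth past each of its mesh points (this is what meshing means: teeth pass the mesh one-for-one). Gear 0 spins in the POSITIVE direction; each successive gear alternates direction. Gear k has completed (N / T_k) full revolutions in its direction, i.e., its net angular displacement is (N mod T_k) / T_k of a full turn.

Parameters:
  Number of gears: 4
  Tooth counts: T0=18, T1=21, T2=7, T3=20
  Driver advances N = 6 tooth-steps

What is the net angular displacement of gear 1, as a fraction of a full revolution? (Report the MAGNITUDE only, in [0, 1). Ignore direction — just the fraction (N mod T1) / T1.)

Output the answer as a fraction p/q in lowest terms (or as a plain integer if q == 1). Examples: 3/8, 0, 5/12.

Answer: 2/7

Derivation:
Chain of 4 gears, tooth counts: [18, 21, 7, 20]
  gear 0: T0=18, direction=positive, advance = 6 mod 18 = 6 teeth = 6/18 turn
  gear 1: T1=21, direction=negative, advance = 6 mod 21 = 6 teeth = 6/21 turn
  gear 2: T2=7, direction=positive, advance = 6 mod 7 = 6 teeth = 6/7 turn
  gear 3: T3=20, direction=negative, advance = 6 mod 20 = 6 teeth = 6/20 turn
Gear 1: 6 mod 21 = 6
Fraction = 6 / 21 = 2/7 (gcd(6,21)=3) = 2/7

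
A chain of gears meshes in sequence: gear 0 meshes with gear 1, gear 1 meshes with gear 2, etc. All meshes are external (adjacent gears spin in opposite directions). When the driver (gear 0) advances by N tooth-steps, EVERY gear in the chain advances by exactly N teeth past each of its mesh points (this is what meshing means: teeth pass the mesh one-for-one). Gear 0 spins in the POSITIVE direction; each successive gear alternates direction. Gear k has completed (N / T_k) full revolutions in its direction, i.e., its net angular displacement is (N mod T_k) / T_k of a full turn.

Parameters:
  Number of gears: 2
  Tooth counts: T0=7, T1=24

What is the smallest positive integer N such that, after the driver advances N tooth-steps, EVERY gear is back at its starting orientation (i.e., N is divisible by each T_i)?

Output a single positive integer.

Answer: 168

Derivation:
Gear k returns to start when N is a multiple of T_k.
All gears at start simultaneously when N is a common multiple of [7, 24]; the smallest such N is lcm(7, 24).
Start: lcm = T0 = 7
Fold in T1=24: gcd(7, 24) = 1; lcm(7, 24) = 7 * 24 / 1 = 168 / 1 = 168
Full cycle length = 168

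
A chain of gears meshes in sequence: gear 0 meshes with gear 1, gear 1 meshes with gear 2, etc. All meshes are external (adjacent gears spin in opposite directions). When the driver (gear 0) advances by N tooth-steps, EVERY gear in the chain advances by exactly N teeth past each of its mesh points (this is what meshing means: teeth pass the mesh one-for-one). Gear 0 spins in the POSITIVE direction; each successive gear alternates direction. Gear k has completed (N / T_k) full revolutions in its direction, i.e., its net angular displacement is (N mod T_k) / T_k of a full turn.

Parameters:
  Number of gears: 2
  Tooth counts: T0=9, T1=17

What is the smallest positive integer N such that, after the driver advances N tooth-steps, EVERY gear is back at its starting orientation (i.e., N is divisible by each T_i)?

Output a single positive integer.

Gear k returns to start when N is a multiple of T_k.
All gears at start simultaneously when N is a common multiple of [9, 17]; the smallest such N is lcm(9, 17).
Start: lcm = T0 = 9
Fold in T1=17: gcd(9, 17) = 1; lcm(9, 17) = 9 * 17 / 1 = 153 / 1 = 153
Full cycle length = 153

Answer: 153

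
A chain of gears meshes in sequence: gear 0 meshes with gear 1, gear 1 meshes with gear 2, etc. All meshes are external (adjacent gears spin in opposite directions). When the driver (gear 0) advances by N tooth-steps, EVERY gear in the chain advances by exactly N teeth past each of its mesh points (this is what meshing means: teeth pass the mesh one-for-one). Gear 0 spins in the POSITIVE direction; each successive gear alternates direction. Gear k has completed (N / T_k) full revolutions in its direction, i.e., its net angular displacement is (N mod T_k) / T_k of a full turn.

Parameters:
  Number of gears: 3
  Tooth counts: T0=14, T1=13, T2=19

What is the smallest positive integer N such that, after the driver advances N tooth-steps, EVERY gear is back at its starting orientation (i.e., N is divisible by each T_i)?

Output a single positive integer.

Gear k returns to start when N is a multiple of T_k.
All gears at start simultaneously when N is a common multiple of [14, 13, 19]; the smallest such N is lcm(14, 13, 19).
Start: lcm = T0 = 14
Fold in T1=13: gcd(14, 13) = 1; lcm(14, 13) = 14 * 13 / 1 = 182 / 1 = 182
Fold in T2=19: gcd(182, 19) = 1; lcm(182, 19) = 182 * 19 / 1 = 3458 / 1 = 3458
Full cycle length = 3458

Answer: 3458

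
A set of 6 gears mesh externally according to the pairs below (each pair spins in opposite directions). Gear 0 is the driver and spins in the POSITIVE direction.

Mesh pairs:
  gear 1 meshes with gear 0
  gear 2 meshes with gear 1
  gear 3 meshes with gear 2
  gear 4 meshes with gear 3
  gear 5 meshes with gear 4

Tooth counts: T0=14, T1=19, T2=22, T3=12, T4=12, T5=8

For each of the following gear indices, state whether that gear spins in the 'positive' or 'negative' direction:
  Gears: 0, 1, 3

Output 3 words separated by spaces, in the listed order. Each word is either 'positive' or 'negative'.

Answer: positive negative negative

Derivation:
Gear 0 (driver): positive (depth 0)
  gear 1: meshes with gear 0 -> depth 1 -> negative (opposite of gear 0)
  gear 2: meshes with gear 1 -> depth 2 -> positive (opposite of gear 1)
  gear 3: meshes with gear 2 -> depth 3 -> negative (opposite of gear 2)
  gear 4: meshes with gear 3 -> depth 4 -> positive (opposite of gear 3)
  gear 5: meshes with gear 4 -> depth 5 -> negative (opposite of gear 4)
Queried indices 0, 1, 3 -> positive, negative, negative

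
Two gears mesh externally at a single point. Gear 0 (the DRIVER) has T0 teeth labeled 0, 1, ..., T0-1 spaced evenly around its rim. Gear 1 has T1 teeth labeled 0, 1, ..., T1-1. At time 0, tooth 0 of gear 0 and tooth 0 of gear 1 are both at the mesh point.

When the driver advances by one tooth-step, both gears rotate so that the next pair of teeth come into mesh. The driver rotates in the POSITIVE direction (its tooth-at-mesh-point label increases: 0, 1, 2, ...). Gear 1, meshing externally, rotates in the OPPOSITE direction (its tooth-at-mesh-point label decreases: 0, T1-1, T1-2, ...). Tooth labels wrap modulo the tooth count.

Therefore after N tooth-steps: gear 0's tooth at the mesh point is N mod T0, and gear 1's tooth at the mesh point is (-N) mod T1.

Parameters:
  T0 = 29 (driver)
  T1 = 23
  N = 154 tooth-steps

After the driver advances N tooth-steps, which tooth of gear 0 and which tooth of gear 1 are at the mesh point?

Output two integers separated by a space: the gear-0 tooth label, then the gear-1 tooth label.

Gear 0 (driver, T0=29): tooth at mesh = N mod T0
  154 = 5 * 29 + 9, so 154 mod 29 = 9
  gear 0 tooth = 9
Gear 1 (driven, T1=23): tooth at mesh = (-N) mod T1
  154 = 6 * 23 + 16, so 154 mod 23 = 16
  (-154) mod 23 = (-16) mod 23 = 23 - 16 = 7
Mesh after 154 steps: gear-0 tooth 9 meets gear-1 tooth 7

Answer: 9 7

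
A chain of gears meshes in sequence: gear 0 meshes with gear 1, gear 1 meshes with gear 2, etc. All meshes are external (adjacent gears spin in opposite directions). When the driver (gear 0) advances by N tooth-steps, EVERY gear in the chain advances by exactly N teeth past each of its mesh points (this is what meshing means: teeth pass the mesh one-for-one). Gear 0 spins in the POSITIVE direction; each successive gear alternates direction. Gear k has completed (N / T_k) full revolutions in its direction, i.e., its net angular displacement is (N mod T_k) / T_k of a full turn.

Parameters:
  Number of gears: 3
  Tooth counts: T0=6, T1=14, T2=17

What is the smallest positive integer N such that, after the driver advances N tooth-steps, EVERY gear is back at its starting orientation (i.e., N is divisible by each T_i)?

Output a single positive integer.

Gear k returns to start when N is a multiple of T_k.
All gears at start simultaneously when N is a common multiple of [6, 14, 17]; the smallest such N is lcm(6, 14, 17).
Start: lcm = T0 = 6
Fold in T1=14: gcd(6, 14) = 2; lcm(6, 14) = 6 * 14 / 2 = 84 / 2 = 42
Fold in T2=17: gcd(42, 17) = 1; lcm(42, 17) = 42 * 17 / 1 = 714 / 1 = 714
Full cycle length = 714

Answer: 714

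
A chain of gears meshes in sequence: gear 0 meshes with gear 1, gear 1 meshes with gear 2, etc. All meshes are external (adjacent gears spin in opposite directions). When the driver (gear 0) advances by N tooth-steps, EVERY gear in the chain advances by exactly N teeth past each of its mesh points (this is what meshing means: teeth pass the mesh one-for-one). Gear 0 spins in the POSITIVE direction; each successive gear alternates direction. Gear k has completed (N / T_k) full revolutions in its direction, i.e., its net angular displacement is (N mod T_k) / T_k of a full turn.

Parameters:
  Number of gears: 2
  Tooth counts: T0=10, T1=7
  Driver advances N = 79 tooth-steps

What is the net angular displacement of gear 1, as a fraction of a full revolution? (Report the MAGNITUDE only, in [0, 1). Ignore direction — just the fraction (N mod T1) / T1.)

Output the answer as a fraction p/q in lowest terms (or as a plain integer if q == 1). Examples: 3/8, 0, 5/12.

Chain of 2 gears, tooth counts: [10, 7]
  gear 0: T0=10, direction=positive, advance = 79 mod 10 = 9 teeth = 9/10 turn
  gear 1: T1=7, direction=negative, advance = 79 mod 7 = 2 teeth = 2/7 turn
Gear 1: 79 mod 7 = 2
Fraction = 2 / 7 = 2/7 (gcd(2,7)=1) = 2/7

Answer: 2/7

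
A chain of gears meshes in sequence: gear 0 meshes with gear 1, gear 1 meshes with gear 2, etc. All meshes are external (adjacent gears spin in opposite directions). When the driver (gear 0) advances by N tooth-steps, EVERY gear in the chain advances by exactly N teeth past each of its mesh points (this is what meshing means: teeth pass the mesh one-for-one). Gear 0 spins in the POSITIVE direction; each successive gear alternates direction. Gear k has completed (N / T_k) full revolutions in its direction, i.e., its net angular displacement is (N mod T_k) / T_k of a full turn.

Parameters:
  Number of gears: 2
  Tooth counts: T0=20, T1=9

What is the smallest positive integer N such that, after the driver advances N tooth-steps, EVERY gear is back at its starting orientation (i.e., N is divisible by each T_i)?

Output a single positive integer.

Answer: 180

Derivation:
Gear k returns to start when N is a multiple of T_k.
All gears at start simultaneously when N is a common multiple of [20, 9]; the smallest such N is lcm(20, 9).
Start: lcm = T0 = 20
Fold in T1=9: gcd(20, 9) = 1; lcm(20, 9) = 20 * 9 / 1 = 180 / 1 = 180
Full cycle length = 180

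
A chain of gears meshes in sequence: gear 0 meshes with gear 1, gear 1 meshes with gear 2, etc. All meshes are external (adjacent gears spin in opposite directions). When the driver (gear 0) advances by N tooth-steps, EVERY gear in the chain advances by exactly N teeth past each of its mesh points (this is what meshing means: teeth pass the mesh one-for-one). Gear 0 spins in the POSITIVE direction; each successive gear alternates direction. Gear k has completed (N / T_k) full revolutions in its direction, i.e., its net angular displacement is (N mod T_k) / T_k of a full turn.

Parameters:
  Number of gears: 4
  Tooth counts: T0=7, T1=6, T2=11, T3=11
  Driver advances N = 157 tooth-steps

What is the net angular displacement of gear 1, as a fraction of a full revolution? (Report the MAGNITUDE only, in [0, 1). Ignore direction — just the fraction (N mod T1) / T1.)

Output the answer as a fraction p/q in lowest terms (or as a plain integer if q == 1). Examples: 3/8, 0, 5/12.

Chain of 4 gears, tooth counts: [7, 6, 11, 11]
  gear 0: T0=7, direction=positive, advance = 157 mod 7 = 3 teeth = 3/7 turn
  gear 1: T1=6, direction=negative, advance = 157 mod 6 = 1 teeth = 1/6 turn
  gear 2: T2=11, direction=positive, advance = 157 mod 11 = 3 teeth = 3/11 turn
  gear 3: T3=11, direction=negative, advance = 157 mod 11 = 3 teeth = 3/11 turn
Gear 1: 157 mod 6 = 1
Fraction = 1 / 6 = 1/6 (gcd(1,6)=1) = 1/6

Answer: 1/6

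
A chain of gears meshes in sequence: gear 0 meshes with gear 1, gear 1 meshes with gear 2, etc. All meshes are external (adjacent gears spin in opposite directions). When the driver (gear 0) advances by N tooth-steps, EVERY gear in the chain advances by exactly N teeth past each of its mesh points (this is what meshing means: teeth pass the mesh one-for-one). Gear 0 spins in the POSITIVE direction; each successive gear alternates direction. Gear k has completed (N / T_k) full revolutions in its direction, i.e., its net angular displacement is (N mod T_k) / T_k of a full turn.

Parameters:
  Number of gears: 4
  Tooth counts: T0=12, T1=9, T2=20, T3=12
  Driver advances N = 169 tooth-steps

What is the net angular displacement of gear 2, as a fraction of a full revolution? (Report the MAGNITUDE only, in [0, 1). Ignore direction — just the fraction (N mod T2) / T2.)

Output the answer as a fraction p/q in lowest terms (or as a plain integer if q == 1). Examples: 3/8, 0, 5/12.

Chain of 4 gears, tooth counts: [12, 9, 20, 12]
  gear 0: T0=12, direction=positive, advance = 169 mod 12 = 1 teeth = 1/12 turn
  gear 1: T1=9, direction=negative, advance = 169 mod 9 = 7 teeth = 7/9 turn
  gear 2: T2=20, direction=positive, advance = 169 mod 20 = 9 teeth = 9/20 turn
  gear 3: T3=12, direction=negative, advance = 169 mod 12 = 1 teeth = 1/12 turn
Gear 2: 169 mod 20 = 9
Fraction = 9 / 20 = 9/20 (gcd(9,20)=1) = 9/20

Answer: 9/20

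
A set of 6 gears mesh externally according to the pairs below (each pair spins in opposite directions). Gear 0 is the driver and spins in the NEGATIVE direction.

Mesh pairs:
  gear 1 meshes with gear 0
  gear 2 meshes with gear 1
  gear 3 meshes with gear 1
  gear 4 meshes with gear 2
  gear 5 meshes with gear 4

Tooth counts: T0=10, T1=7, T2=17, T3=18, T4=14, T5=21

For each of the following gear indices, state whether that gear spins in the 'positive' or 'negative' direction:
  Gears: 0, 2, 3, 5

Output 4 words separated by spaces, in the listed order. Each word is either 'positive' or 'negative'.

Answer: negative negative negative negative

Derivation:
Gear 0 (driver): negative (depth 0)
  gear 1: meshes with gear 0 -> depth 1 -> positive (opposite of gear 0)
  gear 2: meshes with gear 1 -> depth 2 -> negative (opposite of gear 1)
  gear 3: meshes with gear 1 -> depth 2 -> negative (opposite of gear 1)
  gear 4: meshes with gear 2 -> depth 3 -> positive (opposite of gear 2)
  gear 5: meshes with gear 4 -> depth 4 -> negative (opposite of gear 4)
Queried indices 0, 2, 3, 5 -> negative, negative, negative, negative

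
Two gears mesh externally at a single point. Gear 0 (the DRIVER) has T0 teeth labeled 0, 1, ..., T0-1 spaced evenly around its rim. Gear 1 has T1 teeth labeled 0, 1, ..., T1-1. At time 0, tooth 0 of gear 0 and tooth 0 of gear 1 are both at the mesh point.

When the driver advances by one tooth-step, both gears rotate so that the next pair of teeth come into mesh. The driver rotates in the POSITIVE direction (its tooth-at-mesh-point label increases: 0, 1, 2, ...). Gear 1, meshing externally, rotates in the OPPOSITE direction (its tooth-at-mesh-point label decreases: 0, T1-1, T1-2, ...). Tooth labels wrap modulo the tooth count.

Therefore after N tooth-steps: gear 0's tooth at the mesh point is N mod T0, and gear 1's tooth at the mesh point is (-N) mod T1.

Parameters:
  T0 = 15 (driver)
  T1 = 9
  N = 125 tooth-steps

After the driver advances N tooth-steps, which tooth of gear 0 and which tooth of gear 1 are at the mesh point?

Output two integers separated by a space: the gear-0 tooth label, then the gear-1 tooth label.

Answer: 5 1

Derivation:
Gear 0 (driver, T0=15): tooth at mesh = N mod T0
  125 = 8 * 15 + 5, so 125 mod 15 = 5
  gear 0 tooth = 5
Gear 1 (driven, T1=9): tooth at mesh = (-N) mod T1
  125 = 13 * 9 + 8, so 125 mod 9 = 8
  (-125) mod 9 = (-8) mod 9 = 9 - 8 = 1
Mesh after 125 steps: gear-0 tooth 5 meets gear-1 tooth 1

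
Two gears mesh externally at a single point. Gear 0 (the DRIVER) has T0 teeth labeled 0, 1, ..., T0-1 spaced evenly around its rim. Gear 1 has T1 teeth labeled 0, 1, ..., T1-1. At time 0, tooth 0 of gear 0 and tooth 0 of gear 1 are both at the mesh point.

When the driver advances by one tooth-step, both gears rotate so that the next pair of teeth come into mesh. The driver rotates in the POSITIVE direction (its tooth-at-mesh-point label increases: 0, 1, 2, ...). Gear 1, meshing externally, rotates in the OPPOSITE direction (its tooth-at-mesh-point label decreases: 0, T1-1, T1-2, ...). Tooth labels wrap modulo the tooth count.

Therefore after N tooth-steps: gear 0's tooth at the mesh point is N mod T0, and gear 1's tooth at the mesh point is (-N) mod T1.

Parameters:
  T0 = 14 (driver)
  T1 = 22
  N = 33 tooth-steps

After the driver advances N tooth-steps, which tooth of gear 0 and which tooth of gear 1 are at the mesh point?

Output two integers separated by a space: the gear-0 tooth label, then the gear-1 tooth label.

Gear 0 (driver, T0=14): tooth at mesh = N mod T0
  33 = 2 * 14 + 5, so 33 mod 14 = 5
  gear 0 tooth = 5
Gear 1 (driven, T1=22): tooth at mesh = (-N) mod T1
  33 = 1 * 22 + 11, so 33 mod 22 = 11
  (-33) mod 22 = (-11) mod 22 = 22 - 11 = 11
Mesh after 33 steps: gear-0 tooth 5 meets gear-1 tooth 11

Answer: 5 11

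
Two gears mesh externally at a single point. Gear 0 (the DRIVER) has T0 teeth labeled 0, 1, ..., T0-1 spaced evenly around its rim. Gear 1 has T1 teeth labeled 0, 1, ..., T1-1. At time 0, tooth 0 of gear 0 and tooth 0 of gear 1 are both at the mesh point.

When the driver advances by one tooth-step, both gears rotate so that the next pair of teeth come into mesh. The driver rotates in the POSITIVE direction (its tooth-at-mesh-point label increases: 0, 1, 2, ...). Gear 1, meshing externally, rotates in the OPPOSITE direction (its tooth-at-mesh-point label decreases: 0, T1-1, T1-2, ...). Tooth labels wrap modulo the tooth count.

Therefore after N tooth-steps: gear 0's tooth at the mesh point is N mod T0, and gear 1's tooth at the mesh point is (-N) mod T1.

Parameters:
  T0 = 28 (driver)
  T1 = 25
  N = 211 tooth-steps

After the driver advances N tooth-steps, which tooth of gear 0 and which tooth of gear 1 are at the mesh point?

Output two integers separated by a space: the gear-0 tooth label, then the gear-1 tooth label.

Answer: 15 14

Derivation:
Gear 0 (driver, T0=28): tooth at mesh = N mod T0
  211 = 7 * 28 + 15, so 211 mod 28 = 15
  gear 0 tooth = 15
Gear 1 (driven, T1=25): tooth at mesh = (-N) mod T1
  211 = 8 * 25 + 11, so 211 mod 25 = 11
  (-211) mod 25 = (-11) mod 25 = 25 - 11 = 14
Mesh after 211 steps: gear-0 tooth 15 meets gear-1 tooth 14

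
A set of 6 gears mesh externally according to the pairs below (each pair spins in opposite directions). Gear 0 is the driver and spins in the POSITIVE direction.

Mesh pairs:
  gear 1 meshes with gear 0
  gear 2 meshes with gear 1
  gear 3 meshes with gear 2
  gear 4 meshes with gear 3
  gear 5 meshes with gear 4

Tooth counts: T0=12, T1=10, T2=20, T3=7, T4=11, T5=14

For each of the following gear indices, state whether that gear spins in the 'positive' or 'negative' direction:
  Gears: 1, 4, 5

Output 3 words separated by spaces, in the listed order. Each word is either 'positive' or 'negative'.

Answer: negative positive negative

Derivation:
Gear 0 (driver): positive (depth 0)
  gear 1: meshes with gear 0 -> depth 1 -> negative (opposite of gear 0)
  gear 2: meshes with gear 1 -> depth 2 -> positive (opposite of gear 1)
  gear 3: meshes with gear 2 -> depth 3 -> negative (opposite of gear 2)
  gear 4: meshes with gear 3 -> depth 4 -> positive (opposite of gear 3)
  gear 5: meshes with gear 4 -> depth 5 -> negative (opposite of gear 4)
Queried indices 1, 4, 5 -> negative, positive, negative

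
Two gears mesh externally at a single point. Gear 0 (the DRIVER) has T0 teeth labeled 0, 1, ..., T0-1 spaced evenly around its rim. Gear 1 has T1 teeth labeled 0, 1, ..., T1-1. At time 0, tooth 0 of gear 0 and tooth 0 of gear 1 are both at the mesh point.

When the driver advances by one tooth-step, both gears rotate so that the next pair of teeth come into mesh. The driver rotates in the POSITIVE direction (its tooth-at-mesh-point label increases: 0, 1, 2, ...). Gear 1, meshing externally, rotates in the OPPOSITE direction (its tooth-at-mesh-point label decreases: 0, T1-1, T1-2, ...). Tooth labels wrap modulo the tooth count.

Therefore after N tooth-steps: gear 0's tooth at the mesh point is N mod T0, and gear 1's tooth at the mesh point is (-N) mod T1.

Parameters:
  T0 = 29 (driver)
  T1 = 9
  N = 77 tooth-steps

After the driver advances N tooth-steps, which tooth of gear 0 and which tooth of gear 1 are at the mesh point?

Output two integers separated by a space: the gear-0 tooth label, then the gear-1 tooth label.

Answer: 19 4

Derivation:
Gear 0 (driver, T0=29): tooth at mesh = N mod T0
  77 = 2 * 29 + 19, so 77 mod 29 = 19
  gear 0 tooth = 19
Gear 1 (driven, T1=9): tooth at mesh = (-N) mod T1
  77 = 8 * 9 + 5, so 77 mod 9 = 5
  (-77) mod 9 = (-5) mod 9 = 9 - 5 = 4
Mesh after 77 steps: gear-0 tooth 19 meets gear-1 tooth 4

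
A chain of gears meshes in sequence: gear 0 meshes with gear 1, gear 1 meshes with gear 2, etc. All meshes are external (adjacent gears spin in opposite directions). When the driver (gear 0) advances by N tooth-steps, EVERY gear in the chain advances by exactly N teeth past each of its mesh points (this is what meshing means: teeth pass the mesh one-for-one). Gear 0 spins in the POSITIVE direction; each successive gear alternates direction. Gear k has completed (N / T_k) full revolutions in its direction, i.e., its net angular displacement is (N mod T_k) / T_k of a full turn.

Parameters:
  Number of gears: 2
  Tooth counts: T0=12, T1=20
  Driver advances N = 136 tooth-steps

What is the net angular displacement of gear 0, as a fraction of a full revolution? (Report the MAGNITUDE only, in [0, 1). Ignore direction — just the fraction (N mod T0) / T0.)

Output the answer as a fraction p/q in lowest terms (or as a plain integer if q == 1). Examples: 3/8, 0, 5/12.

Answer: 1/3

Derivation:
Chain of 2 gears, tooth counts: [12, 20]
  gear 0: T0=12, direction=positive, advance = 136 mod 12 = 4 teeth = 4/12 turn
  gear 1: T1=20, direction=negative, advance = 136 mod 20 = 16 teeth = 16/20 turn
Gear 0: 136 mod 12 = 4
Fraction = 4 / 12 = 1/3 (gcd(4,12)=4) = 1/3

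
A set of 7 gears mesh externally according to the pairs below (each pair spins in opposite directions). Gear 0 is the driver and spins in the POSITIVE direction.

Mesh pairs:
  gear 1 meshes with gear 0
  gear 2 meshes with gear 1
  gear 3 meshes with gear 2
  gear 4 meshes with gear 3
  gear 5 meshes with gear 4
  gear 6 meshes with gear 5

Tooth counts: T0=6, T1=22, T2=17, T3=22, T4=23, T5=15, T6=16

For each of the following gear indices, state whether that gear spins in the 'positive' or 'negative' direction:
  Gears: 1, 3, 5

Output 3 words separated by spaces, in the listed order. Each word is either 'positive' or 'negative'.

Gear 0 (driver): positive (depth 0)
  gear 1: meshes with gear 0 -> depth 1 -> negative (opposite of gear 0)
  gear 2: meshes with gear 1 -> depth 2 -> positive (opposite of gear 1)
  gear 3: meshes with gear 2 -> depth 3 -> negative (opposite of gear 2)
  gear 4: meshes with gear 3 -> depth 4 -> positive (opposite of gear 3)
  gear 5: meshes with gear 4 -> depth 5 -> negative (opposite of gear 4)
  gear 6: meshes with gear 5 -> depth 6 -> positive (opposite of gear 5)
Queried indices 1, 3, 5 -> negative, negative, negative

Answer: negative negative negative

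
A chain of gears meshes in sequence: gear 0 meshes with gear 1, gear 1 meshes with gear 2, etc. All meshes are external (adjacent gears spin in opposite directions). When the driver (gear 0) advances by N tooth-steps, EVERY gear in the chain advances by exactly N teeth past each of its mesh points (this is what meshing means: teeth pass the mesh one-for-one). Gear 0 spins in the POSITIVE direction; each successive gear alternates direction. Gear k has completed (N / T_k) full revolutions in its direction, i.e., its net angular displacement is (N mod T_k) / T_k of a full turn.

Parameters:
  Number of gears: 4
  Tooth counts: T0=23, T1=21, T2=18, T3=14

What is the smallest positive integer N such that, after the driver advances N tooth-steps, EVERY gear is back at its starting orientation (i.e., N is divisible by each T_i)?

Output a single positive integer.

Gear k returns to start when N is a multiple of T_k.
All gears at start simultaneously when N is a common multiple of [23, 21, 18, 14]; the smallest such N is lcm(23, 21, 18, 14).
Start: lcm = T0 = 23
Fold in T1=21: gcd(23, 21) = 1; lcm(23, 21) = 23 * 21 / 1 = 483 / 1 = 483
Fold in T2=18: gcd(483, 18) = 3; lcm(483, 18) = 483 * 18 / 3 = 8694 / 3 = 2898
Fold in T3=14: gcd(2898, 14) = 14; lcm(2898, 14) = 2898 * 14 / 14 = 40572 / 14 = 2898
Full cycle length = 2898

Answer: 2898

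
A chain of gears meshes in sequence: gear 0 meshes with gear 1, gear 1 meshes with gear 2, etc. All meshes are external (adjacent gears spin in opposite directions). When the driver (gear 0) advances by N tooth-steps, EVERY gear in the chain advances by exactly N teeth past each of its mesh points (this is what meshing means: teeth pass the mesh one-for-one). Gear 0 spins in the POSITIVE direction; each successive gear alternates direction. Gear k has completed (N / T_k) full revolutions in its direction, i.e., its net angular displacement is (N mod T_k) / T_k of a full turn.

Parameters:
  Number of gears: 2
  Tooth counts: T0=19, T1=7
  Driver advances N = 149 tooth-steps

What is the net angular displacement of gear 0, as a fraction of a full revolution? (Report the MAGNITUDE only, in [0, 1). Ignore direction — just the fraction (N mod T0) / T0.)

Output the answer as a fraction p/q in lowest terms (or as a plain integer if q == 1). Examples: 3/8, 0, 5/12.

Chain of 2 gears, tooth counts: [19, 7]
  gear 0: T0=19, direction=positive, advance = 149 mod 19 = 16 teeth = 16/19 turn
  gear 1: T1=7, direction=negative, advance = 149 mod 7 = 2 teeth = 2/7 turn
Gear 0: 149 mod 19 = 16
Fraction = 16 / 19 = 16/19 (gcd(16,19)=1) = 16/19

Answer: 16/19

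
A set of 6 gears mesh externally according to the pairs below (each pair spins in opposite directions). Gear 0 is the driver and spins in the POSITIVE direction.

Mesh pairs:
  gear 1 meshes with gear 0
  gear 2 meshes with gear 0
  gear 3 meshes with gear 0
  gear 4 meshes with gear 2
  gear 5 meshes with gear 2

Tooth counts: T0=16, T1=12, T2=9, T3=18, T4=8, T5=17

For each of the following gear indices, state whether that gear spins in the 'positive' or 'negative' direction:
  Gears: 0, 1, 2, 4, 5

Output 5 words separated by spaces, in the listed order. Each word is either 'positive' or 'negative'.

Gear 0 (driver): positive (depth 0)
  gear 1: meshes with gear 0 -> depth 1 -> negative (opposite of gear 0)
  gear 2: meshes with gear 0 -> depth 1 -> negative (opposite of gear 0)
  gear 3: meshes with gear 0 -> depth 1 -> negative (opposite of gear 0)
  gear 4: meshes with gear 2 -> depth 2 -> positive (opposite of gear 2)
  gear 5: meshes with gear 2 -> depth 2 -> positive (opposite of gear 2)
Queried indices 0, 1, 2, 4, 5 -> positive, negative, negative, positive, positive

Answer: positive negative negative positive positive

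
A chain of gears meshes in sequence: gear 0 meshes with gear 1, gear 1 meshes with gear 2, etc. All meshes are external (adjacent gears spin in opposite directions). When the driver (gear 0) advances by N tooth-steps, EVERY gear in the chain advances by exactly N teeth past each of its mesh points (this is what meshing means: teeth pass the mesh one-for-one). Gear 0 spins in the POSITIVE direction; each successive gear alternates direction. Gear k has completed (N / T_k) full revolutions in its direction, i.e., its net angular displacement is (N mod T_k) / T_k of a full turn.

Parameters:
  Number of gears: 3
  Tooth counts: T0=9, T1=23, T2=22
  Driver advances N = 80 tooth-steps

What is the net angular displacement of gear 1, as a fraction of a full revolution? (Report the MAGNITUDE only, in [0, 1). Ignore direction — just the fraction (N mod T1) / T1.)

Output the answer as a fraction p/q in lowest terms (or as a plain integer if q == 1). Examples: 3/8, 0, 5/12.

Answer: 11/23

Derivation:
Chain of 3 gears, tooth counts: [9, 23, 22]
  gear 0: T0=9, direction=positive, advance = 80 mod 9 = 8 teeth = 8/9 turn
  gear 1: T1=23, direction=negative, advance = 80 mod 23 = 11 teeth = 11/23 turn
  gear 2: T2=22, direction=positive, advance = 80 mod 22 = 14 teeth = 14/22 turn
Gear 1: 80 mod 23 = 11
Fraction = 11 / 23 = 11/23 (gcd(11,23)=1) = 11/23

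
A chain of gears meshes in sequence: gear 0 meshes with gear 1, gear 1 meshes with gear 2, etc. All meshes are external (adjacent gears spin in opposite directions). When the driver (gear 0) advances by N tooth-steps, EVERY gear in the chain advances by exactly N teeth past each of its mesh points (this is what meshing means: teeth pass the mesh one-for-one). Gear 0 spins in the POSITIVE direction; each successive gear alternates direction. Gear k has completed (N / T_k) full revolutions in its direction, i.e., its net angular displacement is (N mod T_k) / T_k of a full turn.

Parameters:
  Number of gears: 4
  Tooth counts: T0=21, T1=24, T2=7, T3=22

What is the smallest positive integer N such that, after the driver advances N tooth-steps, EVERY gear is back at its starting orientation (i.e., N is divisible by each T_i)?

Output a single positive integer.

Gear k returns to start when N is a multiple of T_k.
All gears at start simultaneously when N is a common multiple of [21, 24, 7, 22]; the smallest such N is lcm(21, 24, 7, 22).
Start: lcm = T0 = 21
Fold in T1=24: gcd(21, 24) = 3; lcm(21, 24) = 21 * 24 / 3 = 504 / 3 = 168
Fold in T2=7: gcd(168, 7) = 7; lcm(168, 7) = 168 * 7 / 7 = 1176 / 7 = 168
Fold in T3=22: gcd(168, 22) = 2; lcm(168, 22) = 168 * 22 / 2 = 3696 / 2 = 1848
Full cycle length = 1848

Answer: 1848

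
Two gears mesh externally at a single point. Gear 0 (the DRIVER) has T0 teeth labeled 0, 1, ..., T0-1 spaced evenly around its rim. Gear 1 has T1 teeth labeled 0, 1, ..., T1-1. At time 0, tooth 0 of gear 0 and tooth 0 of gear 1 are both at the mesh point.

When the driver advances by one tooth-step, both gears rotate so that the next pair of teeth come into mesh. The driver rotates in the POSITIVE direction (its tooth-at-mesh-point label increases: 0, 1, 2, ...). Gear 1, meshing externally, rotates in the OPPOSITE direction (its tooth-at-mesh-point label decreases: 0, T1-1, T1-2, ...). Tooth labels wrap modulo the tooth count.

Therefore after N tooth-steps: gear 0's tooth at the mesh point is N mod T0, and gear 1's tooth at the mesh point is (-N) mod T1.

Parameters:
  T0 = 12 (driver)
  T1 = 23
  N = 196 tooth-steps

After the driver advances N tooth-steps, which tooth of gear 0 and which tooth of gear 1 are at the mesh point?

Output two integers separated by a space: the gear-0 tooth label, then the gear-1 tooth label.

Gear 0 (driver, T0=12): tooth at mesh = N mod T0
  196 = 16 * 12 + 4, so 196 mod 12 = 4
  gear 0 tooth = 4
Gear 1 (driven, T1=23): tooth at mesh = (-N) mod T1
  196 = 8 * 23 + 12, so 196 mod 23 = 12
  (-196) mod 23 = (-12) mod 23 = 23 - 12 = 11
Mesh after 196 steps: gear-0 tooth 4 meets gear-1 tooth 11

Answer: 4 11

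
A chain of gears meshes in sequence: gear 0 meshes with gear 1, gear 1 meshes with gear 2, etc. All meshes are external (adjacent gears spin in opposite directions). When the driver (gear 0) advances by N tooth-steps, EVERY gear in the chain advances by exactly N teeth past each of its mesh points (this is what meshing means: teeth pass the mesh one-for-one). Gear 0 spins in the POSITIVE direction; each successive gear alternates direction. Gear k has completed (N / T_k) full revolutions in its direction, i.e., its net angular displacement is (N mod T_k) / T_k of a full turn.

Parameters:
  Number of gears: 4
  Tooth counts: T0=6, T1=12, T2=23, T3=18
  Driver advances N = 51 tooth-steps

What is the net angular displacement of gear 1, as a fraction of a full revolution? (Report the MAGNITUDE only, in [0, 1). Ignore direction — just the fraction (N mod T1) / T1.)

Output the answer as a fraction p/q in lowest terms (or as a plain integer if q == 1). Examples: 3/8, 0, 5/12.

Chain of 4 gears, tooth counts: [6, 12, 23, 18]
  gear 0: T0=6, direction=positive, advance = 51 mod 6 = 3 teeth = 3/6 turn
  gear 1: T1=12, direction=negative, advance = 51 mod 12 = 3 teeth = 3/12 turn
  gear 2: T2=23, direction=positive, advance = 51 mod 23 = 5 teeth = 5/23 turn
  gear 3: T3=18, direction=negative, advance = 51 mod 18 = 15 teeth = 15/18 turn
Gear 1: 51 mod 12 = 3
Fraction = 3 / 12 = 1/4 (gcd(3,12)=3) = 1/4

Answer: 1/4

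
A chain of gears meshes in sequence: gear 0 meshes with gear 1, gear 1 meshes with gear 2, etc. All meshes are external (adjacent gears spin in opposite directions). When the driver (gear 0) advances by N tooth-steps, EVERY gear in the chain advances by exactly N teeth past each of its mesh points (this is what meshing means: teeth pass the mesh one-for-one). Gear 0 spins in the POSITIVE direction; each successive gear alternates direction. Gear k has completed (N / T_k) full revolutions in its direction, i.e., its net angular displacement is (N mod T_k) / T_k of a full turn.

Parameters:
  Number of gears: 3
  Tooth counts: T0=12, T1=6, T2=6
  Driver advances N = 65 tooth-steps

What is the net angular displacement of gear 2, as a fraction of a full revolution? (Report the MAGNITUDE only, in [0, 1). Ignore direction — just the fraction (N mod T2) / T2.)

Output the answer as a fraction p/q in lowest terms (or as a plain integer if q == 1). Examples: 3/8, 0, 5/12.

Answer: 5/6

Derivation:
Chain of 3 gears, tooth counts: [12, 6, 6]
  gear 0: T0=12, direction=positive, advance = 65 mod 12 = 5 teeth = 5/12 turn
  gear 1: T1=6, direction=negative, advance = 65 mod 6 = 5 teeth = 5/6 turn
  gear 2: T2=6, direction=positive, advance = 65 mod 6 = 5 teeth = 5/6 turn
Gear 2: 65 mod 6 = 5
Fraction = 5 / 6 = 5/6 (gcd(5,6)=1) = 5/6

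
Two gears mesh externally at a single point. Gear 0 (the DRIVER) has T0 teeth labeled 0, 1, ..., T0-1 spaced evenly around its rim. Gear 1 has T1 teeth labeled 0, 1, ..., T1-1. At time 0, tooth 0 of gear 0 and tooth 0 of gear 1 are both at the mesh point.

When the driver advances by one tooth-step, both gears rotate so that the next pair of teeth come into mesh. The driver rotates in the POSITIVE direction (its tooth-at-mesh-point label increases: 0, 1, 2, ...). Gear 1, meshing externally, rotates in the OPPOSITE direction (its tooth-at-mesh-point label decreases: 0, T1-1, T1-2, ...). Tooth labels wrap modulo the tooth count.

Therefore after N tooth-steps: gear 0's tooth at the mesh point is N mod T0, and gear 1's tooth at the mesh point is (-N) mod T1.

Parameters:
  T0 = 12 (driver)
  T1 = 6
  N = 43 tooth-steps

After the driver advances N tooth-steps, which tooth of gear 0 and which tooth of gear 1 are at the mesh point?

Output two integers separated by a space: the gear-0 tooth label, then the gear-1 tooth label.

Gear 0 (driver, T0=12): tooth at mesh = N mod T0
  43 = 3 * 12 + 7, so 43 mod 12 = 7
  gear 0 tooth = 7
Gear 1 (driven, T1=6): tooth at mesh = (-N) mod T1
  43 = 7 * 6 + 1, so 43 mod 6 = 1
  (-43) mod 6 = (-1) mod 6 = 6 - 1 = 5
Mesh after 43 steps: gear-0 tooth 7 meets gear-1 tooth 5

Answer: 7 5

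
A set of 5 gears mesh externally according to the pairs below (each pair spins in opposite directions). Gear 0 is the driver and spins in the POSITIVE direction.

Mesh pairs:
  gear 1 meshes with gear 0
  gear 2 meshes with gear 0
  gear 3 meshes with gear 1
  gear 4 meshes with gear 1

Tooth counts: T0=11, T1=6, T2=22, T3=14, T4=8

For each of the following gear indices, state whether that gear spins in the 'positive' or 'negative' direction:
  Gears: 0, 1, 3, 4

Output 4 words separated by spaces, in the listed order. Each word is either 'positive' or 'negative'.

Gear 0 (driver): positive (depth 0)
  gear 1: meshes with gear 0 -> depth 1 -> negative (opposite of gear 0)
  gear 2: meshes with gear 0 -> depth 1 -> negative (opposite of gear 0)
  gear 3: meshes with gear 1 -> depth 2 -> positive (opposite of gear 1)
  gear 4: meshes with gear 1 -> depth 2 -> positive (opposite of gear 1)
Queried indices 0, 1, 3, 4 -> positive, negative, positive, positive

Answer: positive negative positive positive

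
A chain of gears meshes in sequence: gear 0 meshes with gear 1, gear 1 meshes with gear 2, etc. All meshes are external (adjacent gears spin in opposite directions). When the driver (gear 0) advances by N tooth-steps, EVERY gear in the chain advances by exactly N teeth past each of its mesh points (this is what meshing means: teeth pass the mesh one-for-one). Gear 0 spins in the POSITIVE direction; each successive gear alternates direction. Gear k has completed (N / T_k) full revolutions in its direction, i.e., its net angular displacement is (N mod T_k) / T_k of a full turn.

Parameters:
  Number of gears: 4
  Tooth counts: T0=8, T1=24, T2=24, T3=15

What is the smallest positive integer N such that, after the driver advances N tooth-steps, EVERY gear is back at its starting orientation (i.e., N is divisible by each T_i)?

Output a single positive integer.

Answer: 120

Derivation:
Gear k returns to start when N is a multiple of T_k.
All gears at start simultaneously when N is a common multiple of [8, 24, 24, 15]; the smallest such N is lcm(8, 24, 24, 15).
Start: lcm = T0 = 8
Fold in T1=24: gcd(8, 24) = 8; lcm(8, 24) = 8 * 24 / 8 = 192 / 8 = 24
Fold in T2=24: gcd(24, 24) = 24; lcm(24, 24) = 24 * 24 / 24 = 576 / 24 = 24
Fold in T3=15: gcd(24, 15) = 3; lcm(24, 15) = 24 * 15 / 3 = 360 / 3 = 120
Full cycle length = 120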